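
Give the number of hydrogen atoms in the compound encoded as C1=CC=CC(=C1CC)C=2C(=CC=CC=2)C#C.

14

Hydrogens are implicit in SMILES; fill each atom to its normal valence:
  8 × C (aromatic): 1 H each → 8
  4 × C (aromatic): no H
  1 × C: 3 H
  1 × C: 2 H
  1 × C: 1 H
  1 × C: no H
  Total hydrogens = 14.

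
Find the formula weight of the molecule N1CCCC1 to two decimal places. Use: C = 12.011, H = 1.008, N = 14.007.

Molecular formula: C4H9N.
M = 4×12.011 + 9×1.008 + 1×14.007 = 71.12 g/mol.

71.12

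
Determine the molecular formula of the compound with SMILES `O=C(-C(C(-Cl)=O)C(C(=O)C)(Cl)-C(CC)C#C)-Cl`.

C11H11Cl3O3

Heavy atoms from the SMILES: 11 C, 3 Cl, 3 O.
Implicit hydrogens by atom environment:
  5 × C: no H
  3 × C: 1 H each → 3
  3 × Cl: no H
  3 × O: no H
  2 × C: 3 H each → 6
  1 × C: 2 H
  Total hydrogens = 11.
Molecular formula: C11H11Cl3O3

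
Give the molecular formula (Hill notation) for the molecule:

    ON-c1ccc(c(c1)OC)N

C7H10N2O2

Heavy atoms from the SMILES: 7 C, 2 N, 2 O.
Implicit hydrogens by atom environment:
  3 × C (aromatic): 1 H each → 3
  3 × C (aromatic): no H
  1 × C: 3 H
  1 × N: 2 H
  1 × N: 1 H
  1 × O: 1 H
  1 × O: no H
  Total hydrogens = 10.
Molecular formula: C7H10N2O2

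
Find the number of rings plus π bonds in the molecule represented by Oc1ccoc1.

Molecular formula from the SMILES: C4H4O2.
DoU = (2C + 2 + N − H − X)/2 = (2·4 + 2 + 0 − 4 − 0)/2 = 6/2 = 3.
(Structurally: 1 ring(s) + 2 π bond(s) = 3.)

3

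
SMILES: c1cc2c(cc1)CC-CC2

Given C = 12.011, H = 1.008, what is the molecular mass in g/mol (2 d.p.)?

132.21

Molecular formula: C10H12.
M = 10×12.011 + 12×1.008 = 132.21 g/mol.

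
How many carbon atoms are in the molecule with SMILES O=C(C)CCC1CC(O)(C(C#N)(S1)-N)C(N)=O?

10

The symbol for carbon appears 10 times in the SMILES.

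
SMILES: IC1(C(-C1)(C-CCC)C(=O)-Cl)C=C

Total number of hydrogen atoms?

Hydrogens are implicit in SMILES; fill each atom to its normal valence:
  5 × C: 2 H each → 10
  3 × C: no H
  1 × C: 3 H
  1 × C: 1 H
  1 × Cl: no H
  1 × I: no H
  1 × O: no H
  Total hydrogens = 14.

14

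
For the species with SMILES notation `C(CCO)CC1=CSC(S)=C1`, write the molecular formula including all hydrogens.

C8H12OS2

Heavy atoms from the SMILES: 8 C, 1 O, 2 S.
Implicit hydrogens by atom environment:
  4 × C: 2 H each → 8
  2 × C (aromatic): 1 H each → 2
  2 × C (aromatic): no H
  1 × O: 1 H
  1 × S: 1 H
  1 × S (aromatic): no H
  Total hydrogens = 12.
Molecular formula: C8H12OS2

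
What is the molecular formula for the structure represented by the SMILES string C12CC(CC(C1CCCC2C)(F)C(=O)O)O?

C12H19FO3

Heavy atoms from the SMILES: 12 C, 1 F, 3 O.
Implicit hydrogens by atom environment:
  5 × C: 2 H each → 10
  4 × C: 1 H each → 4
  2 × C: no H
  2 × O: 1 H each → 2
  1 × C: 3 H
  1 × F: no H
  1 × O: no H
  Total hydrogens = 19.
Molecular formula: C12H19FO3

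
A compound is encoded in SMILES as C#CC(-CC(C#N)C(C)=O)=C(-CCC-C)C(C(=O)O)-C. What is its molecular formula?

Heavy atoms from the SMILES: 16 C, 1 N, 3 O.
Implicit hydrogens by atom environment:
  6 × C: no H
  4 × C: 2 H each → 8
  3 × C: 3 H each → 9
  3 × C: 1 H each → 3
  2 × O: no H
  1 × N: no H
  1 × O: 1 H
  Total hydrogens = 21.
Molecular formula: C16H21NO3

C16H21NO3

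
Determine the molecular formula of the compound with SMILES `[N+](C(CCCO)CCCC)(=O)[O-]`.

C8H17NO3

Heavy atoms from the SMILES: 8 C, 1 N, 3 O.
Implicit hydrogens by atom environment:
  6 × C: 2 H each → 12
  1 × C: 3 H
  1 × C: 1 H
  1 × N (charge +1): no H
  1 × O: 1 H
  1 × O: no H
  1 × O (charge -1): no H
  Total hydrogens = 17.
Molecular formula: C8H17NO3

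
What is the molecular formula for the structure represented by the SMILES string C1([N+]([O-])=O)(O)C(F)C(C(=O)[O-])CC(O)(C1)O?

Heavy atoms from the SMILES: 7 C, 1 F, 1 N, 7 O.
Implicit hydrogens by atom environment:
  3 × C: no H
  3 × O: 1 H each → 3
  2 × C: 2 H each → 4
  2 × C: 1 H each → 2
  2 × O: no H
  2 × O (charge -1): no H
  1 × F: no H
  1 × N (charge +1): no H
  Total hydrogens = 9.
Net charge -1.
Molecular formula: C7H9FNO7-

C7H9FNO7-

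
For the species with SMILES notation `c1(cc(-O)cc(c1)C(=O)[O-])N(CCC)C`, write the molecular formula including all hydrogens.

C11H14NO3-

Heavy atoms from the SMILES: 11 C, 1 N, 3 O.
Implicit hydrogens by atom environment:
  3 × C (aromatic): 1 H each → 3
  3 × C (aromatic): no H
  2 × C: 3 H each → 6
  2 × C: 2 H each → 4
  1 × C: no H
  1 × N: no H
  1 × O: 1 H
  1 × O: no H
  1 × O (charge -1): no H
  Total hydrogens = 14.
Net charge -1.
Molecular formula: C11H14NO3-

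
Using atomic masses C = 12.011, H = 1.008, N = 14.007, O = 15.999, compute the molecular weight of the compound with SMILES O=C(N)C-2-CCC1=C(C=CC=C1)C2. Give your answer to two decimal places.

175.23

Molecular formula: C11H13NO.
M = 11×12.011 + 13×1.008 + 1×14.007 + 1×15.999 = 175.23 g/mol.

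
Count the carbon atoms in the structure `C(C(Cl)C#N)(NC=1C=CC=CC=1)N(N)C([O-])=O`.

The symbol for carbon appears 10 times in the SMILES. (Cl is a single chlorine, not C + l.)

10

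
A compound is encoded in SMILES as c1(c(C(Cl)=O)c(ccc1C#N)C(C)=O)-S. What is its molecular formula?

Heavy atoms from the SMILES: 10 C, 1 Cl, 1 N, 2 O, 1 S.
Implicit hydrogens by atom environment:
  4 × C (aromatic): no H
  3 × C: no H
  2 × C (aromatic): 1 H each → 2
  2 × O: no H
  1 × C: 3 H
  1 × Cl: no H
  1 × N: no H
  1 × S: 1 H
  Total hydrogens = 6.
Molecular formula: C10H6ClNO2S

C10H6ClNO2S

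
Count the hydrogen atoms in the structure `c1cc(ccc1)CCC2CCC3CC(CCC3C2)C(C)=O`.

28

Hydrogens are implicit in SMILES; fill each atom to its normal valence:
  8 × C: 2 H each → 16
  5 × C (aromatic): 1 H each → 5
  4 × C: 1 H each → 4
  1 × C: 3 H
  1 × C: no H
  1 × C (aromatic): no H
  1 × O: no H
  Total hydrogens = 28.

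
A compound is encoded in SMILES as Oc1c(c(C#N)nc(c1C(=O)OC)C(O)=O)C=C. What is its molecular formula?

C11H8N2O5

Heavy atoms from the SMILES: 11 C, 2 N, 5 O.
Implicit hydrogens by atom environment:
  5 × C (aromatic): no H
  3 × C: no H
  3 × O: no H
  2 × O: 1 H each → 2
  1 × C: 3 H
  1 × C: 2 H
  1 × C: 1 H
  1 × N (aromatic): no H
  1 × N: no H
  Total hydrogens = 8.
Molecular formula: C11H8N2O5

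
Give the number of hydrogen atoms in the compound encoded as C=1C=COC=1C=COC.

8

Hydrogens are implicit in SMILES; fill each atom to its normal valence:
  3 × C (aromatic): 1 H each → 3
  2 × C: 1 H each → 2
  1 × C: 3 H
  1 × C (aromatic): no H
  1 × O (aromatic): no H
  1 × O: no H
  Total hydrogens = 8.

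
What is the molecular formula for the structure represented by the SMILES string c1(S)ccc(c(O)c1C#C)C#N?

Heavy atoms from the SMILES: 9 C, 1 N, 1 O, 1 S.
Implicit hydrogens by atom environment:
  4 × C (aromatic): no H
  2 × C (aromatic): 1 H each → 2
  2 × C: no H
  1 × C: 1 H
  1 × N: no H
  1 × O: 1 H
  1 × S: 1 H
  Total hydrogens = 5.
Molecular formula: C9H5NOS

C9H5NOS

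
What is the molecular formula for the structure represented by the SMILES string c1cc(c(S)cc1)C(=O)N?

Heavy atoms from the SMILES: 7 C, 1 N, 1 O, 1 S.
Implicit hydrogens by atom environment:
  4 × C (aromatic): 1 H each → 4
  2 × C (aromatic): no H
  1 × C: no H
  1 × N: 2 H
  1 × O: no H
  1 × S: 1 H
  Total hydrogens = 7.
Molecular formula: C7H7NOS

C7H7NOS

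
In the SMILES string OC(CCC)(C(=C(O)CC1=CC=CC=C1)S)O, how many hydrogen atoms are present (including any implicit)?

Hydrogens are implicit in SMILES; fill each atom to its normal valence:
  5 × C (aromatic): 1 H each → 5
  3 × C: 2 H each → 6
  3 × C: no H
  3 × O: 1 H each → 3
  1 × C: 3 H
  1 × C (aromatic): no H
  1 × S: 1 H
  Total hydrogens = 18.

18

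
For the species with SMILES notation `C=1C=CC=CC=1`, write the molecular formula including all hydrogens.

Heavy atoms from the SMILES: 6 C.
Implicit hydrogens by atom environment:
  6 × C (aromatic): 1 H each → 6
  Total hydrogens = 6.
Molecular formula: C6H6

C6H6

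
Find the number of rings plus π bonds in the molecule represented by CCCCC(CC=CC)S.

1

Molecular formula from the SMILES: C9H18S.
DoU = (2C + 2 + N − H − X)/2 = (2·9 + 2 + 0 − 18 − 0)/2 = 2/2 = 1.
(Structurally: 0 ring(s) + 1 π bond(s) = 1.)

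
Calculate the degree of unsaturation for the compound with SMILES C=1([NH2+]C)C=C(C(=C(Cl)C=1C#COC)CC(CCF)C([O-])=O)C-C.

7

Molecular formula from the SMILES: C17H21ClFNO3.
DoU = (2C + 2 + N − H − X)/2 = (2·17 + 2 + 1 − 21 − 2)/2 = 14/2 = 7.
(Structurally: 1 ring(s) + 6 π bond(s) = 7.)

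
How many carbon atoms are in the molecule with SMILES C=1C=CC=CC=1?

6

The symbol for carbon appears 6 times in the SMILES.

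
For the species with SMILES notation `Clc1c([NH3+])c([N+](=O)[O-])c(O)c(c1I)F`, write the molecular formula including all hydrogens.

C6H4ClFIN2O3+

Heavy atoms from the SMILES: 6 C, 1 Cl, 1 F, 1 I, 2 N, 3 O.
Implicit hydrogens by atom environment:
  6 × C (aromatic): no H
  1 × Cl: no H
  1 × F: no H
  1 × I: no H
  1 × N (charge +1): 3 H
  1 × N (charge +1): no H
  1 × O: 1 H
  1 × O: no H
  1 × O (charge -1): no H
  Total hydrogens = 4.
Net charge +1.
Molecular formula: C6H4ClFIN2O3+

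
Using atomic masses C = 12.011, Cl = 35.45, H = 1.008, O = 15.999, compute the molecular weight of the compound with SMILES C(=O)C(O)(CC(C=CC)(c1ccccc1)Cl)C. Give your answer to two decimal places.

Molecular formula: C14H17ClO2.
M = 14×12.011 + 1×35.45 + 17×1.008 + 2×15.999 = 252.74 g/mol.

252.74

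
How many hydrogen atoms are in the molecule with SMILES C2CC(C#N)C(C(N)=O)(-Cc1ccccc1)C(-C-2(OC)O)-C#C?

20

Hydrogens are implicit in SMILES; fill each atom to its normal valence:
  5 × C (aromatic): 1 H each → 5
  5 × C: no H
  3 × C: 2 H each → 6
  3 × C: 1 H each → 3
  2 × O: no H
  1 × C: 3 H
  1 × C (aromatic): no H
  1 × N: 2 H
  1 × N: no H
  1 × O: 1 H
  Total hydrogens = 20.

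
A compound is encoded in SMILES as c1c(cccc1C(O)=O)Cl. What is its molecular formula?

Heavy atoms from the SMILES: 7 C, 1 Cl, 2 O.
Implicit hydrogens by atom environment:
  4 × C (aromatic): 1 H each → 4
  2 × C (aromatic): no H
  1 × C: no H
  1 × Cl: no H
  1 × O: 1 H
  1 × O: no H
  Total hydrogens = 5.
Molecular formula: C7H5ClO2

C7H5ClO2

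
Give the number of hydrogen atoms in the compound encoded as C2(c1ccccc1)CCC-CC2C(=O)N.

17

Hydrogens are implicit in SMILES; fill each atom to its normal valence:
  5 × C (aromatic): 1 H each → 5
  4 × C: 2 H each → 8
  2 × C: 1 H each → 2
  1 × C: no H
  1 × C (aromatic): no H
  1 × N: 2 H
  1 × O: no H
  Total hydrogens = 17.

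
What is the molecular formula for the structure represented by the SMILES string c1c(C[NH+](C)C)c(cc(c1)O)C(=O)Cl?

C10H13ClNO2+

Heavy atoms from the SMILES: 10 C, 1 Cl, 1 N, 2 O.
Implicit hydrogens by atom environment:
  3 × C (aromatic): 1 H each → 3
  3 × C (aromatic): no H
  2 × C: 3 H each → 6
  1 × C: 2 H
  1 × C: no H
  1 × Cl: no H
  1 × N (charge +1): 1 H
  1 × O: 1 H
  1 × O: no H
  Total hydrogens = 13.
Net charge +1.
Molecular formula: C10H13ClNO2+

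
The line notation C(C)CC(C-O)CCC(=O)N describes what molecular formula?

Heavy atoms from the SMILES: 8 C, 1 N, 2 O.
Implicit hydrogens by atom environment:
  5 × C: 2 H each → 10
  1 × C: 3 H
  1 × C: 1 H
  1 × C: no H
  1 × N: 2 H
  1 × O: 1 H
  1 × O: no H
  Total hydrogens = 17.
Molecular formula: C8H17NO2

C8H17NO2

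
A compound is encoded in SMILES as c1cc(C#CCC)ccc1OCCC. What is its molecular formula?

C13H16O

Heavy atoms from the SMILES: 13 C, 1 O.
Implicit hydrogens by atom environment:
  4 × C (aromatic): 1 H each → 4
  3 × C: 2 H each → 6
  2 × C: 3 H each → 6
  2 × C (aromatic): no H
  2 × C: no H
  1 × O: no H
  Total hydrogens = 16.
Molecular formula: C13H16O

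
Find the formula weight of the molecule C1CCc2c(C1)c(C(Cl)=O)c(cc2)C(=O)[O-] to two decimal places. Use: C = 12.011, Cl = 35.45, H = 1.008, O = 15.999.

237.66

Molecular formula: C12H10ClO3-.
M = 12×12.011 + 1×35.45 + 10×1.008 + 3×15.999 = 237.66 g/mol.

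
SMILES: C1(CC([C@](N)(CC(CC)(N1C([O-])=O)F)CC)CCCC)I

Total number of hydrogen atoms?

Hydrogens are implicit in SMILES; fill each atom to its normal valence:
  7 × C: 2 H each → 14
  3 × C: 3 H each → 9
  3 × C: no H
  2 × C: 1 H each → 2
  1 × F: no H
  1 × I: no H
  1 × N: 2 H
  1 × N: no H
  1 × O: no H
  1 × O (charge -1): no H
  Total hydrogens = 27.

27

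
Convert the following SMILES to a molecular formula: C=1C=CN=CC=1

C5H5N

Heavy atoms from the SMILES: 5 C, 1 N.
Implicit hydrogens by atom environment:
  5 × C (aromatic): 1 H each → 5
  1 × N (aromatic): no H
  Total hydrogens = 5.
Molecular formula: C5H5N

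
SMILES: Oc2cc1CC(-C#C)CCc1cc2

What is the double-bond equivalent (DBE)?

Molecular formula from the SMILES: C12H12O.
DoU = (2C + 2 + N − H − X)/2 = (2·12 + 2 + 0 − 12 − 0)/2 = 14/2 = 7.
(Structurally: 2 ring(s) + 5 π bond(s) = 7.)

7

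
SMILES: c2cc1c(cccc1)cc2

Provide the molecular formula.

C10H8

Heavy atoms from the SMILES: 10 C.
Implicit hydrogens by atom environment:
  8 × C (aromatic): 1 H each → 8
  2 × C (aromatic): no H
  Total hydrogens = 8.
Molecular formula: C10H8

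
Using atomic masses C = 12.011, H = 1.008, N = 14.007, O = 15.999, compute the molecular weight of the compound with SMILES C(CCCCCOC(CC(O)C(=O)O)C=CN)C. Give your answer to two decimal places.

Molecular formula: C13H25NO4.
M = 13×12.011 + 25×1.008 + 1×14.007 + 4×15.999 = 259.35 g/mol.

259.35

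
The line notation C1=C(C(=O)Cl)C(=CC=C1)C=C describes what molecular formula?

Heavy atoms from the SMILES: 9 C, 1 Cl, 1 O.
Implicit hydrogens by atom environment:
  4 × C (aromatic): 1 H each → 4
  2 × C (aromatic): no H
  1 × C: 2 H
  1 × C: 1 H
  1 × C: no H
  1 × Cl: no H
  1 × O: no H
  Total hydrogens = 7.
Molecular formula: C9H7ClO

C9H7ClO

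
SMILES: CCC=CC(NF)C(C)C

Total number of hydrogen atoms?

Hydrogens are implicit in SMILES; fill each atom to its normal valence:
  4 × C: 1 H each → 4
  3 × C: 3 H each → 9
  1 × C: 2 H
  1 × F: no H
  1 × N: 1 H
  Total hydrogens = 16.

16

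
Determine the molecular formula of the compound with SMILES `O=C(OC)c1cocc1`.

C6H6O3

Heavy atoms from the SMILES: 6 C, 3 O.
Implicit hydrogens by atom environment:
  3 × C (aromatic): 1 H each → 3
  2 × O: no H
  1 × C: 3 H
  1 × C (aromatic): no H
  1 × C: no H
  1 × O (aromatic): no H
  Total hydrogens = 6.
Molecular formula: C6H6O3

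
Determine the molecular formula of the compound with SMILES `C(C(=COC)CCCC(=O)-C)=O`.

Heavy atoms from the SMILES: 9 C, 3 O.
Implicit hydrogens by atom environment:
  3 × C: 2 H each → 6
  3 × O: no H
  2 × C: 3 H each → 6
  2 × C: 1 H each → 2
  2 × C: no H
  Total hydrogens = 14.
Molecular formula: C9H14O3

C9H14O3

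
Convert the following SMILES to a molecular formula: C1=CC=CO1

C4H4O

Heavy atoms from the SMILES: 4 C, 1 O.
Implicit hydrogens by atom environment:
  4 × C (aromatic): 1 H each → 4
  1 × O (aromatic): no H
  Total hydrogens = 4.
Molecular formula: C4H4O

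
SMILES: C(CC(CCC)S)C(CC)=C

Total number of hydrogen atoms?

20

Hydrogens are implicit in SMILES; fill each atom to its normal valence:
  6 × C: 2 H each → 12
  2 × C: 3 H each → 6
  1 × C: 1 H
  1 × C: no H
  1 × S: 1 H
  Total hydrogens = 20.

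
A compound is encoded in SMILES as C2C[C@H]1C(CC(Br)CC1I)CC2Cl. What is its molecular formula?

C10H15BrClI

Heavy atoms from the SMILES: 1 Br, 10 C, 1 Cl, 1 I.
Implicit hydrogens by atom environment:
  5 × C: 2 H each → 10
  5 × C: 1 H each → 5
  1 × Br: no H
  1 × Cl: no H
  1 × I: no H
  Total hydrogens = 15.
Molecular formula: C10H15BrClI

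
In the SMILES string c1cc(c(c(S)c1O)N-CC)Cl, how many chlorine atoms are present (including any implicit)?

1

The symbol for chlorine appears 1 time in the SMILES.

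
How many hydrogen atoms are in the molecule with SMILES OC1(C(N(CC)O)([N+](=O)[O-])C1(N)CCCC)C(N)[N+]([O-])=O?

Hydrogens are implicit in SMILES; fill each atom to its normal valence:
  4 × C: 2 H each → 8
  3 × C: no H
  2 × C: 3 H each → 6
  2 × N: 2 H each → 4
  2 × N (charge +1): no H
  2 × O: 1 H each → 2
  2 × O: no H
  2 × O (charge -1): no H
  1 × C: 1 H
  1 × N: no H
  Total hydrogens = 21.

21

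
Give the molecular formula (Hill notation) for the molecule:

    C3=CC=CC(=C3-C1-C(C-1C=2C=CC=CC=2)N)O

Heavy atoms from the SMILES: 15 C, 1 N, 1 O.
Implicit hydrogens by atom environment:
  9 × C (aromatic): 1 H each → 9
  3 × C: 1 H each → 3
  3 × C (aromatic): no H
  1 × N: 2 H
  1 × O: 1 H
  Total hydrogens = 15.
Molecular formula: C15H15NO

C15H15NO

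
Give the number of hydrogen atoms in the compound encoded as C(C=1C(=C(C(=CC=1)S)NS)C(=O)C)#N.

Hydrogens are implicit in SMILES; fill each atom to its normal valence:
  4 × C (aromatic): no H
  2 × C (aromatic): 1 H each → 2
  2 × C: no H
  2 × S: 1 H each → 2
  1 × C: 3 H
  1 × N: 1 H
  1 × N: no H
  1 × O: no H
  Total hydrogens = 8.

8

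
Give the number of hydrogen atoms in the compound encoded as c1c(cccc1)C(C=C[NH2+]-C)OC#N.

Hydrogens are implicit in SMILES; fill each atom to its normal valence:
  5 × C (aromatic): 1 H each → 5
  3 × C: 1 H each → 3
  1 × C: 3 H
  1 × C: no H
  1 × C (aromatic): no H
  1 × N (charge +1): 2 H
  1 × N: no H
  1 × O: no H
  Total hydrogens = 13.

13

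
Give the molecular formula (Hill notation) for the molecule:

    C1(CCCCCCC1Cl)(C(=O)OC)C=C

C12H19ClO2

Heavy atoms from the SMILES: 12 C, 1 Cl, 2 O.
Implicit hydrogens by atom environment:
  7 × C: 2 H each → 14
  2 × C: 1 H each → 2
  2 × C: no H
  2 × O: no H
  1 × C: 3 H
  1 × Cl: no H
  Total hydrogens = 19.
Molecular formula: C12H19ClO2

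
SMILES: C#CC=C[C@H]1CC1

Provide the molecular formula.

C7H8

Heavy atoms from the SMILES: 7 C.
Implicit hydrogens by atom environment:
  4 × C: 1 H each → 4
  2 × C: 2 H each → 4
  1 × C: no H
  Total hydrogens = 8.
Molecular formula: C7H8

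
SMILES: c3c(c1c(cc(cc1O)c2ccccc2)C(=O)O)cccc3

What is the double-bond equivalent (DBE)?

Molecular formula from the SMILES: C19H14O3.
DoU = (2C + 2 + N − H − X)/2 = (2·19 + 2 + 0 − 14 − 0)/2 = 26/2 = 13.
(Structurally: 3 ring(s) + 10 π bond(s) = 13.)

13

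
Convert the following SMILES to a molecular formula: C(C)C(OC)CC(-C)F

Heavy atoms from the SMILES: 7 C, 1 F, 1 O.
Implicit hydrogens by atom environment:
  3 × C: 3 H each → 9
  2 × C: 2 H each → 4
  2 × C: 1 H each → 2
  1 × F: no H
  1 × O: no H
  Total hydrogens = 15.
Molecular formula: C7H15FO

C7H15FO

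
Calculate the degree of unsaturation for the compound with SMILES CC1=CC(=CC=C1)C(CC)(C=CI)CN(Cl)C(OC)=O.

Molecular formula from the SMILES: C15H19ClINO2.
DoU = (2C + 2 + N − H − X)/2 = (2·15 + 2 + 1 − 19 − 2)/2 = 12/2 = 6.
(Structurally: 1 ring(s) + 5 π bond(s) = 6.)

6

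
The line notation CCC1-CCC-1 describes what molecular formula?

C6H12

Heavy atoms from the SMILES: 6 C.
Implicit hydrogens by atom environment:
  4 × C: 2 H each → 8
  1 × C: 3 H
  1 × C: 1 H
  Total hydrogens = 12.
Molecular formula: C6H12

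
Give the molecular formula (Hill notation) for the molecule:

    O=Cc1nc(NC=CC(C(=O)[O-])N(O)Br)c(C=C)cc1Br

Heavy atoms from the SMILES: 2 Br, 12 C, 3 N, 4 O.
Implicit hydrogens by atom environment:
  5 × C: 1 H each → 5
  4 × C (aromatic): no H
  2 × Br: no H
  2 × O: no H
  1 × C: 2 H
  1 × C (aromatic): 1 H
  1 × C: no H
  1 × N: 1 H
  1 × N (aromatic): no H
  1 × N: no H
  1 × O: 1 H
  1 × O (charge -1): no H
  Total hydrogens = 10.
Net charge -1.
Molecular formula: C12H10Br2N3O4-

C12H10Br2N3O4-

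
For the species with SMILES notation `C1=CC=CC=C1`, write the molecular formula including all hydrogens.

C6H6

Heavy atoms from the SMILES: 6 C.
Implicit hydrogens by atom environment:
  6 × C (aromatic): 1 H each → 6
  Total hydrogens = 6.
Molecular formula: C6H6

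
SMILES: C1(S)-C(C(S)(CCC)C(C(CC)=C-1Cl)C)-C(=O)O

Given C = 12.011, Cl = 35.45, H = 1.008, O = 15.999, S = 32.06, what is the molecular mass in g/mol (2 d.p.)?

Molecular formula: C13H21ClO2S2.
M = 13×12.011 + 1×35.45 + 21×1.008 + 2×15.999 + 2×32.06 = 308.88 g/mol.

308.88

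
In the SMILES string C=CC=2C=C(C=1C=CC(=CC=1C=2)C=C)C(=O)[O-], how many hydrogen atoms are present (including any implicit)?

Hydrogens are implicit in SMILES; fill each atom to its normal valence:
  5 × C (aromatic): 1 H each → 5
  5 × C (aromatic): no H
  2 × C: 2 H each → 4
  2 × C: 1 H each → 2
  1 × C: no H
  1 × O: no H
  1 × O (charge -1): no H
  Total hydrogens = 11.

11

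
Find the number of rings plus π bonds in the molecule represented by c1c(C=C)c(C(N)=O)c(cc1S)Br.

6

Molecular formula from the SMILES: C9H8BrNOS.
DoU = (2C + 2 + N − H − X)/2 = (2·9 + 2 + 1 − 8 − 1)/2 = 12/2 = 6.
(Structurally: 1 ring(s) + 5 π bond(s) = 6.)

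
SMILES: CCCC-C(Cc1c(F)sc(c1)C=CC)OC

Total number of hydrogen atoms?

21

Hydrogens are implicit in SMILES; fill each atom to its normal valence:
  4 × C: 2 H each → 8
  3 × C: 3 H each → 9
  3 × C: 1 H each → 3
  3 × C (aromatic): no H
  1 × C (aromatic): 1 H
  1 × F: no H
  1 × O: no H
  1 × S (aromatic): no H
  Total hydrogens = 21.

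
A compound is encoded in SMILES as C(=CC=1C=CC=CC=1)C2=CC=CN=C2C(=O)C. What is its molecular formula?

C15H13NO

Heavy atoms from the SMILES: 15 C, 1 N, 1 O.
Implicit hydrogens by atom environment:
  8 × C (aromatic): 1 H each → 8
  3 × C (aromatic): no H
  2 × C: 1 H each → 2
  1 × C: 3 H
  1 × C: no H
  1 × N (aromatic): no H
  1 × O: no H
  Total hydrogens = 13.
Molecular formula: C15H13NO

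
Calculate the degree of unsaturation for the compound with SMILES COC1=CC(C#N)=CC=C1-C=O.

Molecular formula from the SMILES: C9H7NO2.
DoU = (2C + 2 + N − H − X)/2 = (2·9 + 2 + 1 − 7 − 0)/2 = 14/2 = 7.
(Structurally: 1 ring(s) + 6 π bond(s) = 7.)

7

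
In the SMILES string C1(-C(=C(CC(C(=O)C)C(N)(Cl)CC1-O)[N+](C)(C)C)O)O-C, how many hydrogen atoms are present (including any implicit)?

Hydrogens are implicit in SMILES; fill each atom to its normal valence:
  5 × C: 3 H each → 15
  4 × C: no H
  3 × C: 1 H each → 3
  2 × C: 2 H each → 4
  2 × O: 1 H each → 2
  2 × O: no H
  1 × Cl: no H
  1 × N: 2 H
  1 × N (charge +1): no H
  Total hydrogens = 26.

26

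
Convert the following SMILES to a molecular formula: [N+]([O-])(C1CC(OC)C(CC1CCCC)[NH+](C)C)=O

Heavy atoms from the SMILES: 13 C, 2 N, 3 O.
Implicit hydrogens by atom environment:
  5 × C: 2 H each → 10
  4 × C: 3 H each → 12
  4 × C: 1 H each → 4
  2 × O: no H
  1 × N (charge +1): 1 H
  1 × N (charge +1): no H
  1 × O (charge -1): no H
  Total hydrogens = 27.
Net charge +1.
Molecular formula: C13H27N2O3+

C13H27N2O3+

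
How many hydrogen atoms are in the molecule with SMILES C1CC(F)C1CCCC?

15

Hydrogens are implicit in SMILES; fill each atom to its normal valence:
  5 × C: 2 H each → 10
  2 × C: 1 H each → 2
  1 × C: 3 H
  1 × F: no H
  Total hydrogens = 15.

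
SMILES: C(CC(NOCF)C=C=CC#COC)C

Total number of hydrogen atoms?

Hydrogens are implicit in SMILES; fill each atom to its normal valence:
  3 × C: 2 H each → 6
  3 × C: 1 H each → 3
  3 × C: no H
  2 × C: 3 H each → 6
  2 × O: no H
  1 × F: no H
  1 × N: 1 H
  Total hydrogens = 16.

16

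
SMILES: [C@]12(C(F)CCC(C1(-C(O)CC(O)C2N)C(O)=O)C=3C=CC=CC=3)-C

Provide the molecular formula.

Heavy atoms from the SMILES: 18 C, 1 F, 1 N, 4 O.
Implicit hydrogens by atom environment:
  5 × C: 1 H each → 5
  5 × C (aromatic): 1 H each → 5
  3 × C: 2 H each → 6
  3 × C: no H
  3 × O: 1 H each → 3
  1 × C: 3 H
  1 × C (aromatic): no H
  1 × F: no H
  1 × N: 2 H
  1 × O: no H
  Total hydrogens = 24.
Molecular formula: C18H24FNO4

C18H24FNO4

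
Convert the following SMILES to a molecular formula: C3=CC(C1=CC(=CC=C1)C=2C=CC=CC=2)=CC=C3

C18H14

Heavy atoms from the SMILES: 18 C.
Implicit hydrogens by atom environment:
  14 × C (aromatic): 1 H each → 14
  4 × C (aromatic): no H
  Total hydrogens = 14.
Molecular formula: C18H14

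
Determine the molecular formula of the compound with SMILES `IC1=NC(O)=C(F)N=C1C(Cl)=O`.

C5HClFIN2O2

Heavy atoms from the SMILES: 5 C, 1 Cl, 1 F, 1 I, 2 N, 2 O.
Implicit hydrogens by atom environment:
  4 × C (aromatic): no H
  2 × N (aromatic): no H
  1 × C: no H
  1 × Cl: no H
  1 × F: no H
  1 × I: no H
  1 × O: 1 H
  1 × O: no H
  Total hydrogens = 1.
Molecular formula: C5HClFIN2O2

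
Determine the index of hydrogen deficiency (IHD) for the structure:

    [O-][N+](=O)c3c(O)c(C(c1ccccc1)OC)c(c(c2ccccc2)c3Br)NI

13

Molecular formula from the SMILES: C20H16BrIN2O4.
DoU = (2C + 2 + N − H − X)/2 = (2·20 + 2 + 2 − 16 − 2)/2 = 26/2 = 13.
(Structurally: 3 ring(s) + 10 π bond(s) = 13.)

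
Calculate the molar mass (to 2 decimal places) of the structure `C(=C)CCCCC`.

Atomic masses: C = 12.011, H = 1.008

Molecular formula: C7H14.
M = 7×12.011 + 14×1.008 = 98.19 g/mol.

98.19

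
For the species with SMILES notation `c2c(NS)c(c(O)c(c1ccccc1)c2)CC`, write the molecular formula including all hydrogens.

C14H15NOS

Heavy atoms from the SMILES: 14 C, 1 N, 1 O, 1 S.
Implicit hydrogens by atom environment:
  7 × C (aromatic): 1 H each → 7
  5 × C (aromatic): no H
  1 × C: 3 H
  1 × C: 2 H
  1 × N: 1 H
  1 × O: 1 H
  1 × S: 1 H
  Total hydrogens = 15.
Molecular formula: C14H15NOS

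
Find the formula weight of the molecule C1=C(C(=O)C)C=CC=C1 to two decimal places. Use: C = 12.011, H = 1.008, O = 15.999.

Molecular formula: C8H8O.
M = 8×12.011 + 8×1.008 + 1×15.999 = 120.15 g/mol.

120.15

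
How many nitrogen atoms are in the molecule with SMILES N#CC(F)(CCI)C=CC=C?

1

The symbol for nitrogen appears 1 time in the SMILES.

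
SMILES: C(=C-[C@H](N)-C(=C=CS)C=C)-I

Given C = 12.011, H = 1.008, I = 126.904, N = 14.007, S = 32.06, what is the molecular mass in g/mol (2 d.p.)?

279.14

Molecular formula: C8H10INS.
M = 8×12.011 + 10×1.008 + 1×126.904 + 1×14.007 + 1×32.06 = 279.14 g/mol.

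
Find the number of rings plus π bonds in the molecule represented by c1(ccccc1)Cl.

4

Molecular formula from the SMILES: C6H5Cl.
DoU = (2C + 2 + N − H − X)/2 = (2·6 + 2 + 0 − 5 − 1)/2 = 8/2 = 4.
(Structurally: 1 ring(s) + 3 π bond(s) = 4.)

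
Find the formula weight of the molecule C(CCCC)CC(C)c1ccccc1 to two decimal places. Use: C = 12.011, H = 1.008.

Molecular formula: C14H22.
M = 14×12.011 + 22×1.008 = 190.33 g/mol.

190.33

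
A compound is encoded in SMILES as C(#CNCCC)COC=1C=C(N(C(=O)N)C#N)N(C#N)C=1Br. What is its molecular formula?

C13H13BrN6O2

Heavy atoms from the SMILES: 1 Br, 13 C, 6 N, 2 O.
Implicit hydrogens by atom environment:
  5 × C: no H
  3 × C: 2 H each → 6
  3 × C (aromatic): no H
  3 × N: no H
  2 × O: no H
  1 × Br: no H
  1 × C: 3 H
  1 × C (aromatic): 1 H
  1 × N: 2 H
  1 × N: 1 H
  1 × N (aromatic): no H
  Total hydrogens = 13.
Molecular formula: C13H13BrN6O2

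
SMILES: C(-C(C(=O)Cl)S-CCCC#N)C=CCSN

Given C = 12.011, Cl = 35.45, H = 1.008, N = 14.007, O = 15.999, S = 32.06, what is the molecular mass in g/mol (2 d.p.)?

Molecular formula: C10H15ClN2OS2.
M = 10×12.011 + 1×35.45 + 15×1.008 + 2×14.007 + 1×15.999 + 2×32.06 = 278.81 g/mol.

278.81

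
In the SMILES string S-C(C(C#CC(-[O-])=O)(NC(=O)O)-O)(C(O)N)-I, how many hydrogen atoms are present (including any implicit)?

Hydrogens are implicit in SMILES; fill each atom to its normal valence:
  6 × C: no H
  3 × O: 1 H each → 3
  2 × O: no H
  1 × C: 1 H
  1 × I: no H
  1 × N: 2 H
  1 × N: 1 H
  1 × O (charge -1): no H
  1 × S: 1 H
  Total hydrogens = 8.

8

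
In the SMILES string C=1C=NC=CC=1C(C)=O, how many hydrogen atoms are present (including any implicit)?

Hydrogens are implicit in SMILES; fill each atom to its normal valence:
  4 × C (aromatic): 1 H each → 4
  1 × C: 3 H
  1 × C (aromatic): no H
  1 × C: no H
  1 × N (aromatic): no H
  1 × O: no H
  Total hydrogens = 7.

7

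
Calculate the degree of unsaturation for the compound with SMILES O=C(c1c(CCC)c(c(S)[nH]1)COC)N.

4

Molecular formula from the SMILES: C10H16N2O2S.
DoU = (2C + 2 + N − H − X)/2 = (2·10 + 2 + 2 − 16 − 0)/2 = 8/2 = 4.
(Structurally: 1 ring(s) + 3 π bond(s) = 4.)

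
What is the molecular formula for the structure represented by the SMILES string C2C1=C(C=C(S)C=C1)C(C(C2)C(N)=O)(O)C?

C12H15NO2S

Heavy atoms from the SMILES: 12 C, 1 N, 2 O, 1 S.
Implicit hydrogens by atom environment:
  3 × C (aromatic): 1 H each → 3
  3 × C (aromatic): no H
  2 × C: 2 H each → 4
  2 × C: no H
  1 × C: 3 H
  1 × C: 1 H
  1 × N: 2 H
  1 × O: 1 H
  1 × O: no H
  1 × S: 1 H
  Total hydrogens = 15.
Molecular formula: C12H15NO2S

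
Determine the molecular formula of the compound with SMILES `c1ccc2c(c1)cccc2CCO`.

C12H12O

Heavy atoms from the SMILES: 12 C, 1 O.
Implicit hydrogens by atom environment:
  7 × C (aromatic): 1 H each → 7
  3 × C (aromatic): no H
  2 × C: 2 H each → 4
  1 × O: 1 H
  Total hydrogens = 12.
Molecular formula: C12H12O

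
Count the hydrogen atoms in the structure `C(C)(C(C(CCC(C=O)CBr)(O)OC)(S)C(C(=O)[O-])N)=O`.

19

Hydrogens are implicit in SMILES; fill each atom to its normal valence:
  4 × C: no H
  4 × O: no H
  3 × C: 2 H each → 6
  3 × C: 1 H each → 3
  2 × C: 3 H each → 6
  1 × Br: no H
  1 × N: 2 H
  1 × O: 1 H
  1 × O (charge -1): no H
  1 × S: 1 H
  Total hydrogens = 19.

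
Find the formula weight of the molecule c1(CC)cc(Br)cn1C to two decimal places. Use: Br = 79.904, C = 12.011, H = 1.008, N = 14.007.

188.07

Molecular formula: C7H10BrN.
M = 1×79.904 + 7×12.011 + 10×1.008 + 1×14.007 = 188.07 g/mol.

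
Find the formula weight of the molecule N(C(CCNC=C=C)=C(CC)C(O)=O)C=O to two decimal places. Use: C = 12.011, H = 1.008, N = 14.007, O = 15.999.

224.26

Molecular formula: C11H16N2O3.
M = 11×12.011 + 16×1.008 + 2×14.007 + 3×15.999 = 224.26 g/mol.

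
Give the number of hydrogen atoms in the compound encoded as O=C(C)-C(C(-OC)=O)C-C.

12

Hydrogens are implicit in SMILES; fill each atom to its normal valence:
  3 × C: 3 H each → 9
  3 × O: no H
  2 × C: no H
  1 × C: 2 H
  1 × C: 1 H
  Total hydrogens = 12.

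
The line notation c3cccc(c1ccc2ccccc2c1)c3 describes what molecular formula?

C16H12

Heavy atoms from the SMILES: 16 C.
Implicit hydrogens by atom environment:
  12 × C (aromatic): 1 H each → 12
  4 × C (aromatic): no H
  Total hydrogens = 12.
Molecular formula: C16H12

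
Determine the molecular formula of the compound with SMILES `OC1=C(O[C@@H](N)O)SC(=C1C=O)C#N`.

Heavy atoms from the SMILES: 7 C, 2 N, 4 O, 1 S.
Implicit hydrogens by atom environment:
  4 × C (aromatic): no H
  2 × C: 1 H each → 2
  2 × O: 1 H each → 2
  2 × O: no H
  1 × C: no H
  1 × N: 2 H
  1 × N: no H
  1 × S (aromatic): no H
  Total hydrogens = 6.
Molecular formula: C7H6N2O4S

C7H6N2O4S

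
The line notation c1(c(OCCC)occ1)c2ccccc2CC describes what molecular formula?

C15H18O2

Heavy atoms from the SMILES: 15 C, 2 O.
Implicit hydrogens by atom environment:
  6 × C (aromatic): 1 H each → 6
  4 × C (aromatic): no H
  3 × C: 2 H each → 6
  2 × C: 3 H each → 6
  1 × O (aromatic): no H
  1 × O: no H
  Total hydrogens = 18.
Molecular formula: C15H18O2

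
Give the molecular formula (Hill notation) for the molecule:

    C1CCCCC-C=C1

Heavy atoms from the SMILES: 8 C.
Implicit hydrogens by atom environment:
  6 × C: 2 H each → 12
  2 × C: 1 H each → 2
  Total hydrogens = 14.
Molecular formula: C8H14

C8H14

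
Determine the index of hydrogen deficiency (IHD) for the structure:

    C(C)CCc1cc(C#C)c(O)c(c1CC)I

Molecular formula from the SMILES: C14H17IO.
DoU = (2C + 2 + N − H − X)/2 = (2·14 + 2 + 0 − 17 − 1)/2 = 12/2 = 6.
(Structurally: 1 ring(s) + 5 π bond(s) = 6.)

6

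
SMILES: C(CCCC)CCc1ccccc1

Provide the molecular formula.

Heavy atoms from the SMILES: 13 C.
Implicit hydrogens by atom environment:
  6 × C: 2 H each → 12
  5 × C (aromatic): 1 H each → 5
  1 × C: 3 H
  1 × C (aromatic): no H
  Total hydrogens = 20.
Molecular formula: C13H20

C13H20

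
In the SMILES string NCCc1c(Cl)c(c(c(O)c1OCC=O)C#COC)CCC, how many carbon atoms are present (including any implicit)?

The symbol for carbon appears 16 times in the SMILES. Lowercase c denotes aromatic carbon and counts toward C.

16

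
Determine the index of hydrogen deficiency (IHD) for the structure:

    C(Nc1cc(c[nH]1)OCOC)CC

Molecular formula from the SMILES: C9H16N2O2.
DoU = (2C + 2 + N − H − X)/2 = (2·9 + 2 + 2 − 16 − 0)/2 = 6/2 = 3.
(Structurally: 1 ring(s) + 2 π bond(s) = 3.)

3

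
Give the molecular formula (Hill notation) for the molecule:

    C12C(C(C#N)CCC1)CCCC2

C11H17N

Heavy atoms from the SMILES: 11 C, 1 N.
Implicit hydrogens by atom environment:
  7 × C: 2 H each → 14
  3 × C: 1 H each → 3
  1 × C: no H
  1 × N: no H
  Total hydrogens = 17.
Molecular formula: C11H17N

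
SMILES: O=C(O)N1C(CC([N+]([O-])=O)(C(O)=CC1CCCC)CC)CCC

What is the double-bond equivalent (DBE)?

Molecular formula from the SMILES: C16H28N2O5.
DoU = (2C + 2 + N − H − X)/2 = (2·16 + 2 + 2 − 28 − 0)/2 = 8/2 = 4.
(Structurally: 1 ring(s) + 3 π bond(s) = 4.)

4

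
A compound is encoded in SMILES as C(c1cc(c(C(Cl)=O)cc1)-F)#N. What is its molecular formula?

Heavy atoms from the SMILES: 8 C, 1 Cl, 1 F, 1 N, 1 O.
Implicit hydrogens by atom environment:
  3 × C (aromatic): 1 H each → 3
  3 × C (aromatic): no H
  2 × C: no H
  1 × Cl: no H
  1 × F: no H
  1 × N: no H
  1 × O: no H
  Total hydrogens = 3.
Molecular formula: C8H3ClFNO

C8H3ClFNO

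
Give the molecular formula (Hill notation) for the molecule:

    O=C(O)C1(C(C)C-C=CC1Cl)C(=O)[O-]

C9H10ClO4-

Heavy atoms from the SMILES: 9 C, 1 Cl, 4 O.
Implicit hydrogens by atom environment:
  4 × C: 1 H each → 4
  3 × C: no H
  2 × O: no H
  1 × C: 3 H
  1 × C: 2 H
  1 × Cl: no H
  1 × O: 1 H
  1 × O (charge -1): no H
  Total hydrogens = 10.
Net charge -1.
Molecular formula: C9H10ClO4-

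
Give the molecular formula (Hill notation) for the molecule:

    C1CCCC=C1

Heavy atoms from the SMILES: 6 C.
Implicit hydrogens by atom environment:
  4 × C: 2 H each → 8
  2 × C: 1 H each → 2
  Total hydrogens = 10.
Molecular formula: C6H10

C6H10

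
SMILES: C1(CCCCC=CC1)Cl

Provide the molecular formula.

C8H13Cl

Heavy atoms from the SMILES: 8 C, 1 Cl.
Implicit hydrogens by atom environment:
  5 × C: 2 H each → 10
  3 × C: 1 H each → 3
  1 × Cl: no H
  Total hydrogens = 13.
Molecular formula: C8H13Cl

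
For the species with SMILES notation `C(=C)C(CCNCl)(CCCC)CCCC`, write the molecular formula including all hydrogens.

C13H26ClN

Heavy atoms from the SMILES: 13 C, 1 Cl, 1 N.
Implicit hydrogens by atom environment:
  9 × C: 2 H each → 18
  2 × C: 3 H each → 6
  1 × C: 1 H
  1 × C: no H
  1 × Cl: no H
  1 × N: 1 H
  Total hydrogens = 26.
Molecular formula: C13H26ClN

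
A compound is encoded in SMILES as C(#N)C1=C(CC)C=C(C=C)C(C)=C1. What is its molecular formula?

C12H13N

Heavy atoms from the SMILES: 12 C, 1 N.
Implicit hydrogens by atom environment:
  4 × C (aromatic): no H
  2 × C: 3 H each → 6
  2 × C: 2 H each → 4
  2 × C (aromatic): 1 H each → 2
  1 × C: 1 H
  1 × C: no H
  1 × N: no H
  Total hydrogens = 13.
Molecular formula: C12H13N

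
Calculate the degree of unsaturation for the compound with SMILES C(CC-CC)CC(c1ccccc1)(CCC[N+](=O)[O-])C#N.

7

Molecular formula from the SMILES: C17H24N2O2.
DoU = (2C + 2 + N − H − X)/2 = (2·17 + 2 + 2 − 24 − 0)/2 = 14/2 = 7.
(Structurally: 1 ring(s) + 6 π bond(s) = 7.)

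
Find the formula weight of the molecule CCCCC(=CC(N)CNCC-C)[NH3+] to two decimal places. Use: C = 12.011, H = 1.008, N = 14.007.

Molecular formula: C11H26N3+.
M = 11×12.011 + 26×1.008 + 3×14.007 = 200.35 g/mol.

200.35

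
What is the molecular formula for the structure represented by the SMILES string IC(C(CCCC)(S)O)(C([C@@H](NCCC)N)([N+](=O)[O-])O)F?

C11H23FIN3O4S

Heavy atoms from the SMILES: 11 C, 1 F, 1 I, 3 N, 4 O, 1 S.
Implicit hydrogens by atom environment:
  5 × C: 2 H each → 10
  3 × C: no H
  2 × C: 3 H each → 6
  2 × O: 1 H each → 2
  1 × C: 1 H
  1 × F: no H
  1 × I: no H
  1 × N: 2 H
  1 × N: 1 H
  1 × N (charge +1): no H
  1 × O: no H
  1 × O (charge -1): no H
  1 × S: 1 H
  Total hydrogens = 23.
Molecular formula: C11H23FIN3O4S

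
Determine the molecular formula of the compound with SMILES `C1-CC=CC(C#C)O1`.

C7H8O

Heavy atoms from the SMILES: 7 C, 1 O.
Implicit hydrogens by atom environment:
  4 × C: 1 H each → 4
  2 × C: 2 H each → 4
  1 × C: no H
  1 × O: no H
  Total hydrogens = 8.
Molecular formula: C7H8O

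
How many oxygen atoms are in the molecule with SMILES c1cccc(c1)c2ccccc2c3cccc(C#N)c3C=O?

The symbol for oxygen appears 1 time in the SMILES.

1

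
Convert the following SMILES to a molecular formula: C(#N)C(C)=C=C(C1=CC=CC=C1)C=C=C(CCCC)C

C19H21N

Heavy atoms from the SMILES: 19 C, 1 N.
Implicit hydrogens by atom environment:
  6 × C: no H
  5 × C (aromatic): 1 H each → 5
  3 × C: 3 H each → 9
  3 × C: 2 H each → 6
  1 × C: 1 H
  1 × C (aromatic): no H
  1 × N: no H
  Total hydrogens = 21.
Molecular formula: C19H21N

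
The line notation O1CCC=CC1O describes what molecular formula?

Heavy atoms from the SMILES: 5 C, 2 O.
Implicit hydrogens by atom environment:
  3 × C: 1 H each → 3
  2 × C: 2 H each → 4
  1 × O: 1 H
  1 × O: no H
  Total hydrogens = 8.
Molecular formula: C5H8O2

C5H8O2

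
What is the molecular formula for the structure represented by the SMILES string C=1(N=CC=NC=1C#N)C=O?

Heavy atoms from the SMILES: 6 C, 3 N, 1 O.
Implicit hydrogens by atom environment:
  2 × C (aromatic): 1 H each → 2
  2 × C (aromatic): no H
  2 × N (aromatic): no H
  1 × C: 1 H
  1 × C: no H
  1 × N: no H
  1 × O: no H
  Total hydrogens = 3.
Molecular formula: C6H3N3O

C6H3N3O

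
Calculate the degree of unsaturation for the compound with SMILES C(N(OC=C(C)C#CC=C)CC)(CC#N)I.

6

Molecular formula from the SMILES: C12H15IN2O.
DoU = (2C + 2 + N − H − X)/2 = (2·12 + 2 + 2 − 15 − 1)/2 = 12/2 = 6.
(Structurally: 0 ring(s) + 6 π bond(s) = 6.)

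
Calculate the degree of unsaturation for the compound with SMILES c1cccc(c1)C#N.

6

Molecular formula from the SMILES: C7H5N.
DoU = (2C + 2 + N − H − X)/2 = (2·7 + 2 + 1 − 5 − 0)/2 = 12/2 = 6.
(Structurally: 1 ring(s) + 5 π bond(s) = 6.)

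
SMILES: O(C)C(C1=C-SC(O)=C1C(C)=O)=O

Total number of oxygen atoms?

4

The symbol for oxygen appears 4 times in the SMILES.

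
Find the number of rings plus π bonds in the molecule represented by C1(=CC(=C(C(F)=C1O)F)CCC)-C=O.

5

Molecular formula from the SMILES: C10H10F2O2.
DoU = (2C + 2 + N − H − X)/2 = (2·10 + 2 + 0 − 10 − 2)/2 = 10/2 = 5.
(Structurally: 1 ring(s) + 4 π bond(s) = 5.)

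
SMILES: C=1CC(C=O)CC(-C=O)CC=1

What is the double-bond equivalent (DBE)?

Molecular formula from the SMILES: C9H12O2.
DoU = (2C + 2 + N − H − X)/2 = (2·9 + 2 + 0 − 12 − 0)/2 = 8/2 = 4.
(Structurally: 1 ring(s) + 3 π bond(s) = 4.)

4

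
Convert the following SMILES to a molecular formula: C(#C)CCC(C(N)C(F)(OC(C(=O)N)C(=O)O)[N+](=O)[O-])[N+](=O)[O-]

C10H13FN4O8

Heavy atoms from the SMILES: 10 C, 1 F, 4 N, 8 O.
Implicit hydrogens by atom environment:
  5 × O: no H
  4 × C: 1 H each → 4
  4 × C: no H
  2 × C: 2 H each → 4
  2 × N: 2 H each → 4
  2 × N (charge +1): no H
  2 × O (charge -1): no H
  1 × F: no H
  1 × O: 1 H
  Total hydrogens = 13.
Molecular formula: C10H13FN4O8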